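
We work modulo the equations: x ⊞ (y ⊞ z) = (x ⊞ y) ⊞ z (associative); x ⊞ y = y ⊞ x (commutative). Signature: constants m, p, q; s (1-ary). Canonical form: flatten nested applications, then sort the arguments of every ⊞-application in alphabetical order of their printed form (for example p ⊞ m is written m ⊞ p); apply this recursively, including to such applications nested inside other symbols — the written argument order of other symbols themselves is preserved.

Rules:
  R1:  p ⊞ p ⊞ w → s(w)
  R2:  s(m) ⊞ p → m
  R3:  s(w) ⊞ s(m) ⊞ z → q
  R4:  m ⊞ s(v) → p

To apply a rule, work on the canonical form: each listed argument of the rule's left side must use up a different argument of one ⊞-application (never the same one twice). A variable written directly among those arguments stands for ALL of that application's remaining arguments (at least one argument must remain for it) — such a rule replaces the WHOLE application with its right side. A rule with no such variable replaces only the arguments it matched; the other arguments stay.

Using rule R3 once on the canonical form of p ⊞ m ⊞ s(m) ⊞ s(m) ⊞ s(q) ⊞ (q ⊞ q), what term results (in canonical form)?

Canonical form:  m ⊞ p ⊞ q ⊞ q ⊞ s(m) ⊞ s(m) ⊞ s(q)
Apply R3:  consuming s(m), s(m);  w := m, z := m ⊞ p ⊞ q ⊞ q ⊞ s(q)
Every leftover argument binds to the variable; the entire application is replaced.
New term:  q

Answer: q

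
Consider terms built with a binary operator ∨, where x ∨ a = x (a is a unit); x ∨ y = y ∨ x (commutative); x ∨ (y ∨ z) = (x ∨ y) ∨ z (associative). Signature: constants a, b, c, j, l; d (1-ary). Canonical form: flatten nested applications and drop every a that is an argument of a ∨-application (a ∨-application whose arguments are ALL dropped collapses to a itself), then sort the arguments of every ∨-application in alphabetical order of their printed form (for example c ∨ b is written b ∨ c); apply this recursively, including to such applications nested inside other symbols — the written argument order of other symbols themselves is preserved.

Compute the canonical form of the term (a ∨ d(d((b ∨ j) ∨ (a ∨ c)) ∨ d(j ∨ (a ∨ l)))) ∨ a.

Answer: d(d(b ∨ c ∨ j) ∨ d(j ∨ l))

Derivation:
Un-nest:  a ∨ d(d((b ∨ j) ∨ (a ∨ c)) ∨ d(j ∨ (a ∨ l))) ∨ a
Inside:  d(d((b ∨ j) ∨ (a ∨ c)) ∨ d(j ∨ (a ∨ l)))  →  d(d(b ∨ c ∨ j) ∨ d(j ∨ l))
Units out:  drop a (×2)
Sort arguments:  d(d(b ∨ c ∨ j) ∨ d(j ∨ l))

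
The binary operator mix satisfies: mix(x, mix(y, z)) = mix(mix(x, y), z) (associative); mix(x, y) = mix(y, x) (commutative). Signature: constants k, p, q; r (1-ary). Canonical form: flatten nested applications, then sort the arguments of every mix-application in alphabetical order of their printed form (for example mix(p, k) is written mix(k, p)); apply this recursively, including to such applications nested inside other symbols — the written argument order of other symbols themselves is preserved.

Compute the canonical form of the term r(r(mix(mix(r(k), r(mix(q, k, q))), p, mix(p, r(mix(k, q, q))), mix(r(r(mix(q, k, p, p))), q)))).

Work inside:  mix(mix(r(k), r(mix(q, k, q))), p, mix(p, r(mix(k, q, q))), mix(r(r(mix(q, k, p, p))), q))
Flatten:  mix(r(k), r(mix(q, k, q)), p, p, r(mix(k, q, q)), r(r(mix(q, k, p, p))), q)
Canonicalize subterm:  r(mix(q, k, q))  →  r(mix(k, q, q))
Canonicalize subterm:  r(r(mix(q, k, p, p)))  →  r(r(mix(k, p, p, q)))
Sort arguments:  mix(p, p, q, r(k), r(mix(k, q, q)), r(mix(k, q, q)), r(r(mix(k, p, p, q))))
Put back:  r(r(mix(p, p, q, r(k), r(mix(k, q, q)), r(mix(k, q, q)), r(r(mix(k, p, p, q))))))

Answer: r(r(mix(p, p, q, r(k), r(mix(k, q, q)), r(mix(k, q, q)), r(r(mix(k, p, p, q))))))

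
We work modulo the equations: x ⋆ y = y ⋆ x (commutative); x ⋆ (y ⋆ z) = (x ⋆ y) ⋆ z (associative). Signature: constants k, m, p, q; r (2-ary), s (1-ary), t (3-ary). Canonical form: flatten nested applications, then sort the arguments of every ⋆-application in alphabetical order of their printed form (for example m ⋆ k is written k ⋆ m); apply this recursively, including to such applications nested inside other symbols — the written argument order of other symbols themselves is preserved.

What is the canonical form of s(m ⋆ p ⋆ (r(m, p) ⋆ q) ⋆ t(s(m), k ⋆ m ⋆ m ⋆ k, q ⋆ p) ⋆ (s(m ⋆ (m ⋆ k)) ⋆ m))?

Answer: s(m ⋆ m ⋆ p ⋆ q ⋆ r(m, p) ⋆ s(k ⋆ m ⋆ m) ⋆ t(s(m), k ⋆ k ⋆ m ⋆ m, p ⋆ q))

Derivation:
Focus inside:  m ⋆ p ⋆ (r(m, p) ⋆ q) ⋆ t(s(m), k ⋆ m ⋆ m ⋆ k, q ⋆ p) ⋆ (s(m ⋆ (m ⋆ k)) ⋆ m)
Merge nested applications:  m ⋆ p ⋆ r(m, p) ⋆ q ⋆ t(s(m), k ⋆ m ⋆ m ⋆ k, q ⋆ p) ⋆ s(m ⋆ (m ⋆ k)) ⋆ m
Canonicalize subterm:  t(s(m), k ⋆ m ⋆ m ⋆ k, q ⋆ p)  →  t(s(m), k ⋆ k ⋆ m ⋆ m, p ⋆ q)
Inside:  s(m ⋆ (m ⋆ k))  →  s(k ⋆ m ⋆ m)
Sort:  m ⋆ m ⋆ p ⋆ q ⋆ r(m, p) ⋆ s(k ⋆ m ⋆ m) ⋆ t(s(m), k ⋆ k ⋆ m ⋆ m, p ⋆ q)
Reassemble:  s(m ⋆ m ⋆ p ⋆ q ⋆ r(m, p) ⋆ s(k ⋆ m ⋆ m) ⋆ t(s(m), k ⋆ k ⋆ m ⋆ m, p ⋆ q))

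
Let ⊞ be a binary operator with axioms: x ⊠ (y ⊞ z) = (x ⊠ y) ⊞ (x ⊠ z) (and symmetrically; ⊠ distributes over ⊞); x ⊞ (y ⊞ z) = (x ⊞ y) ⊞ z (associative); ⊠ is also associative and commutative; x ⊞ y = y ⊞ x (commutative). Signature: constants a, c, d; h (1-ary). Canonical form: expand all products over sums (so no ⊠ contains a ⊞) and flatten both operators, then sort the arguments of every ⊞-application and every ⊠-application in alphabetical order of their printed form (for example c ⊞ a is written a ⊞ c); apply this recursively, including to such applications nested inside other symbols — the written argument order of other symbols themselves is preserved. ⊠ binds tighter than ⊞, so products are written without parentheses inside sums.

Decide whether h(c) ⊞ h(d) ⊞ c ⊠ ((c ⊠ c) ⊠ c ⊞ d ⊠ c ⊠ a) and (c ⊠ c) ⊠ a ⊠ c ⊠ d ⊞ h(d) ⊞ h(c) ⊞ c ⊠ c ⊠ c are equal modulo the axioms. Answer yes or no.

Answer: no — a ⊠ c ⊠ c ⊠ d ⊞ c ⊠ c ⊠ c ⊠ c ⊞ h(c) ⊞ h(d) vs a ⊠ c ⊠ c ⊠ c ⊠ d ⊞ c ⊠ c ⊠ c ⊞ h(c) ⊞ h(d)

Derivation:
Left:  h(c) ⊞ h(d) ⊞ c ⊠ ((c ⊠ c) ⊠ c ⊞ d ⊠ c ⊠ a)
  Expand products over sums:  h(c) ⊞ h(d) ⊞ c ⊠ c ⊠ c ⊠ c ⊞ a ⊠ c ⊠ c ⊠ d
  Sort:  a ⊠ c ⊠ c ⊠ d ⊞ c ⊠ c ⊠ c ⊠ c ⊞ h(c) ⊞ h(d)
Right:  (c ⊠ c) ⊠ a ⊠ c ⊠ d ⊞ h(d) ⊞ h(c) ⊞ c ⊠ c ⊠ c
  Flatten:  a ⊠ c ⊠ c ⊠ c ⊠ d ⊞ h(d) ⊞ h(c) ⊞ c ⊠ c ⊠ c
  Sort arguments:  a ⊠ c ⊠ c ⊠ c ⊠ d ⊞ c ⊠ c ⊠ c ⊞ h(c) ⊞ h(d)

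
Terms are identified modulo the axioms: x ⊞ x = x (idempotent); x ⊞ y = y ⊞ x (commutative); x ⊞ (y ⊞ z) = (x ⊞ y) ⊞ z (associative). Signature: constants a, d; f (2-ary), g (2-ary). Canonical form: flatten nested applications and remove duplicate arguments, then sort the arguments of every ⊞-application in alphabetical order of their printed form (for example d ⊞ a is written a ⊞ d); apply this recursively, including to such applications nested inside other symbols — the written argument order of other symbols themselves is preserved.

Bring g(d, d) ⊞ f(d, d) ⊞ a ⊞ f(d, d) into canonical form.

Deduplicate:  drop duplicate f(d, d)
Sort:  a ⊞ f(d, d) ⊞ g(d, d)

Answer: a ⊞ f(d, d) ⊞ g(d, d)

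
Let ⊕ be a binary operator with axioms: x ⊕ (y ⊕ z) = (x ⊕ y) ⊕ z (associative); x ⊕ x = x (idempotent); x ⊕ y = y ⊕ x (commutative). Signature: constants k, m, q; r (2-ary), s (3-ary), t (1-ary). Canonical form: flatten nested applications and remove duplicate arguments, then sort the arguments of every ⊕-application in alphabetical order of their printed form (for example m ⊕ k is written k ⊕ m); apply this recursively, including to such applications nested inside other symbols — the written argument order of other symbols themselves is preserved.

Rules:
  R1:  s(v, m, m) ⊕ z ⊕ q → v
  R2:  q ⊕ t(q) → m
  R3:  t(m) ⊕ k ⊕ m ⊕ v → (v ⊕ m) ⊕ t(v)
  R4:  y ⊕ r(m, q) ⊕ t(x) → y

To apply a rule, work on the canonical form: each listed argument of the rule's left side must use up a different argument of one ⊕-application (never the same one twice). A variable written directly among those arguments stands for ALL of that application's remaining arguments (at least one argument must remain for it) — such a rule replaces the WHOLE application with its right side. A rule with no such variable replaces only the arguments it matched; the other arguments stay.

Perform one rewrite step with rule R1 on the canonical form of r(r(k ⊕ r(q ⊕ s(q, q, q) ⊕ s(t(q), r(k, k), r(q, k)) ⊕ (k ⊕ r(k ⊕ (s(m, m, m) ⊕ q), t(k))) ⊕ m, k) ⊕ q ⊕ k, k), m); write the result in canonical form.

Canonical form:  r(r(k ⊕ q ⊕ r(k ⊕ m ⊕ q ⊕ r(k ⊕ q ⊕ s(m, m, m), t(k)) ⊕ s(q, q, q) ⊕ s(t(q), r(k, k), r(q, k)), k), k), m)
Apply R1:  consuming q, s(m, m, m);  v := m, z := k
The variable takes the whole remainder — replace the entire application.
New term:  r(r(k ⊕ q ⊕ r(k ⊕ m ⊕ q ⊕ r(m, t(k)) ⊕ s(q, q, q) ⊕ s(t(q), r(k, k), r(q, k)), k), k), m)

Answer: r(r(k ⊕ q ⊕ r(k ⊕ m ⊕ q ⊕ r(m, t(k)) ⊕ s(q, q, q) ⊕ s(t(q), r(k, k), r(q, k)), k), k), m)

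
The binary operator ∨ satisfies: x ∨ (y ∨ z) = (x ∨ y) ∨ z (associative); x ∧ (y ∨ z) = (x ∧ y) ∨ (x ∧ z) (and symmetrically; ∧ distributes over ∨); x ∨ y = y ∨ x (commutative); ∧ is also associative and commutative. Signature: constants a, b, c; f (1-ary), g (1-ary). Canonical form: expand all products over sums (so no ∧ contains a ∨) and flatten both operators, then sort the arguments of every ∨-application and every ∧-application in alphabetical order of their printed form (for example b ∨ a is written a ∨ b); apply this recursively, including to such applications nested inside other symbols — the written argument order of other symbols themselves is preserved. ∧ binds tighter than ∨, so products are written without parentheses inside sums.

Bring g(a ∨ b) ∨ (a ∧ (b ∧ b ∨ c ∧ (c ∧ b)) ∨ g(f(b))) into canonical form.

Expand products over sums:  g(a ∨ b) ∨ a ∧ b ∧ b ∨ a ∧ b ∧ c ∧ c ∨ g(f(b))
Sort:  a ∧ b ∧ b ∨ a ∧ b ∧ c ∧ c ∨ g(a ∨ b) ∨ g(f(b))

Answer: a ∧ b ∧ b ∨ a ∧ b ∧ c ∧ c ∨ g(a ∨ b) ∨ g(f(b))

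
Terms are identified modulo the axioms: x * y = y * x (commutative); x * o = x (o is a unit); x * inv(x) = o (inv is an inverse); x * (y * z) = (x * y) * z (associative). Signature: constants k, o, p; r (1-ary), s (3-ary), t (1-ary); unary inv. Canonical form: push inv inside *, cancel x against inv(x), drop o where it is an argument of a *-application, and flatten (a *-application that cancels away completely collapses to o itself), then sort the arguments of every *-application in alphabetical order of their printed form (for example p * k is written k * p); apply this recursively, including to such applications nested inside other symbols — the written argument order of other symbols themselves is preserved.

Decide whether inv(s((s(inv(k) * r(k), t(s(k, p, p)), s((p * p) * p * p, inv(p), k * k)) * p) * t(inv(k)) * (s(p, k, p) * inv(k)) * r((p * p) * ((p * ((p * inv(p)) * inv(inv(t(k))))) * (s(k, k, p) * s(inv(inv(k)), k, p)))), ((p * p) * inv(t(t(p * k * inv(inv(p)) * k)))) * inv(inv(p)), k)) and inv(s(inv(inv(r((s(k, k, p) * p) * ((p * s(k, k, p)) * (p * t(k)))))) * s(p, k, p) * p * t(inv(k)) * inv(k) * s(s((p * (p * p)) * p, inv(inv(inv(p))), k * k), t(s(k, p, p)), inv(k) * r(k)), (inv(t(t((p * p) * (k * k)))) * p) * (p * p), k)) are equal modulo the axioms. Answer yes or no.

Left:  inv(s((s(inv(k) * r(k), t(s(k, p, p)), s((p * p) * p * p, inv(p), k * k)) * p) * t(inv(k)) * (s(p, k, p) * inv(k)) * r((p * p) * ((p * ((p * inv(p)) * inv(inv(t(k))))) * (s(k, k, p) * s(inv(inv(k)), k, p)))), ((p * p) * inv(t(t(p * k * inv(inv(p)) * k)))) * inv(inv(p)), k))
  Push inv inside:  distribute inv over * and collapse double inv
  Collect terms:  inv(s(inv(k) * p * r(p * p * p * s(k, k, p) * s(k, k, p) * t(k)) * s(inv(k) * r(k), t(s(k, p, p)), s(p * p * p * p, inv(p), k * k)) * s(p, k, p) * t(inv(k)), inv(t(t(k * k * p * p))) * p * p * p, k))
Right:  inv(s(inv(inv(r((s(k, k, p) * p) * ((p * s(k, k, p)) * (p * t(k)))))) * s(p, k, p) * p * t(inv(k)) * inv(k) * s(s((p * (p * p)) * p, inv(inv(inv(p))), k * k), t(s(k, p, p)), inv(k) * r(k)), (inv(t(t((p * p) * (k * k)))) * p) * (p * p), k))
  Push inv inside:  distribute inv over * and collapse double inv
  Collect terms:  inv(s(inv(k) * p * r(p * p * p * s(k, k, p) * s(k, k, p) * t(k)) * s(p, k, p) * s(s(p * p * p * p, inv(p), k * k), t(s(k, p, p)), inv(k) * r(k)) * t(inv(k)), inv(t(t(k * k * p * p))) * p * p * p, k))

Answer: no — inv(s(inv(k) * p * r(p * p * p * s(k, k, p) * s(k, k, p) * t(k)) * s(inv(k) * r(k), t(s(k, p, p)), s(p * p * p * p, inv(p), k * k)) * s(p, k, p) * t(inv(k)), inv(t(t(k * k * p * p))) * p * p * p, k)) vs inv(s(inv(k) * p * r(p * p * p * s(k, k, p) * s(k, k, p) * t(k)) * s(p, k, p) * s(s(p * p * p * p, inv(p), k * k), t(s(k, p, p)), inv(k) * r(k)) * t(inv(k)), inv(t(t(k * k * p * p))) * p * p * p, k))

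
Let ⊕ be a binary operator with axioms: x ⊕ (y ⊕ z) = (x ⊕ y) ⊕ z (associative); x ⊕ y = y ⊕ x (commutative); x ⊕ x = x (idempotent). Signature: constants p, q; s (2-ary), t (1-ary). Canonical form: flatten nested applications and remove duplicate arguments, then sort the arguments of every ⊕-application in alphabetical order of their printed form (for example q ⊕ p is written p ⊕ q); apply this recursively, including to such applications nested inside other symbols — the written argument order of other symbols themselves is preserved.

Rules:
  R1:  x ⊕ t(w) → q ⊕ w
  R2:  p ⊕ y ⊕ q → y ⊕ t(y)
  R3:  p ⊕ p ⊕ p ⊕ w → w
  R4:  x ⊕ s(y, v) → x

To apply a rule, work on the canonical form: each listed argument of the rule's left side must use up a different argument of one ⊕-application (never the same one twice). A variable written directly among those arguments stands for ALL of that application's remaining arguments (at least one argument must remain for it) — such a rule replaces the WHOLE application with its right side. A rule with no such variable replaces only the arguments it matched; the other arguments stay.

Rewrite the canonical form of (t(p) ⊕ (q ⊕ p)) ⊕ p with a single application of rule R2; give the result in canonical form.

Answer: t(p) ⊕ t(t(p))

Derivation:
Canonical form:  p ⊕ q ⊕ t(p)
R2 matches:  uses p, q;  y := t(p)
Every leftover argument binds to the variable; the entire application is replaced.
Result:  t(p) ⊕ t(t(p))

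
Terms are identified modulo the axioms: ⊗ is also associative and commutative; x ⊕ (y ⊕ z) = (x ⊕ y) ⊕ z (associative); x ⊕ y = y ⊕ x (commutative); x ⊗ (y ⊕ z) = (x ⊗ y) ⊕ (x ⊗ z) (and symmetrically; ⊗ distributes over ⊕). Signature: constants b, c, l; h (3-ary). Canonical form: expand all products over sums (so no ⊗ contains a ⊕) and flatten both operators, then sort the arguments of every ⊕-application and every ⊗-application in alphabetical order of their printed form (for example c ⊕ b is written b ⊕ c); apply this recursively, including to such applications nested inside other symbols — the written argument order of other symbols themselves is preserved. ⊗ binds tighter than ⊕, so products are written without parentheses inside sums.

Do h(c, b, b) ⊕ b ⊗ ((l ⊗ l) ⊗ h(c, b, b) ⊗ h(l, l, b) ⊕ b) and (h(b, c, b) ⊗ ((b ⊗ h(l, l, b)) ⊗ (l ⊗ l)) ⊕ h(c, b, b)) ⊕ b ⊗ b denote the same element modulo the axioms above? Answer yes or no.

Left:  h(c, b, b) ⊕ b ⊗ ((l ⊗ l) ⊗ h(c, b, b) ⊗ h(l, l, b) ⊕ b)
  Distribute:  h(c, b, b) ⊕ b ⊗ h(c, b, b) ⊗ h(l, l, b) ⊗ l ⊗ l ⊕ b ⊗ b
  Sort arguments:  b ⊗ b ⊕ b ⊗ h(c, b, b) ⊗ h(l, l, b) ⊗ l ⊗ l ⊕ h(c, b, b)
Right:  (h(b, c, b) ⊗ ((b ⊗ h(l, l, b)) ⊗ (l ⊗ l)) ⊕ h(c, b, b)) ⊕ b ⊗ b
  Merge nested applications:  b ⊗ h(b, c, b) ⊗ h(l, l, b) ⊗ l ⊗ l ⊕ h(c, b, b) ⊕ b ⊗ b
  Sort:  b ⊗ b ⊕ b ⊗ h(b, c, b) ⊗ h(l, l, b) ⊗ l ⊗ l ⊕ h(c, b, b)

Answer: no — b ⊗ b ⊕ b ⊗ h(c, b, b) ⊗ h(l, l, b) ⊗ l ⊗ l ⊕ h(c, b, b) vs b ⊗ b ⊕ b ⊗ h(b, c, b) ⊗ h(l, l, b) ⊗ l ⊗ l ⊕ h(c, b, b)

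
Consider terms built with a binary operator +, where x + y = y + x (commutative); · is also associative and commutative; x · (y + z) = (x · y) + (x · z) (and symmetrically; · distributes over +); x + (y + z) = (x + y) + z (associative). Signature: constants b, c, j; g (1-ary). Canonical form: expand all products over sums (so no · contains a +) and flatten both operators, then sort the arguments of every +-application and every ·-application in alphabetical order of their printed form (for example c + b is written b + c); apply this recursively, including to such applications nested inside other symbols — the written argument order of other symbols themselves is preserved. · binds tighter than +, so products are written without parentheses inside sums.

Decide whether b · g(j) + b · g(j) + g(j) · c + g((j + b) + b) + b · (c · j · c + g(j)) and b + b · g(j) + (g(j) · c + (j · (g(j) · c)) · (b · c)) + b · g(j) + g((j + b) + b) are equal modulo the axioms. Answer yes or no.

Answer: no — b · c · c · j + b · g(j) + b · g(j) + b · g(j) + c · g(j) + g(b + b + j) vs b + b · c · c · g(j) · j + b · g(j) + b · g(j) + c · g(j) + g(b + b + j)

Derivation:
Left:  b · g(j) + b · g(j) + g(j) · c + g((j + b) + b) + b · (c · j · c + g(j))
  Expand products over sums:  b · g(j) + b · g(j) + c · g(j) + g(b + b + j) + b · c · c · j + b · g(j)
  Order the arguments:  b · c · c · j + b · g(j) + b · g(j) + b · g(j) + c · g(j) + g(b + b + j)
Right:  b + b · g(j) + (g(j) · c + (j · (g(j) · c)) · (b · c)) + b · g(j) + g((j + b) + b)
  Merge nested applications:  b + b · g(j) + c · g(j) + b · c · c · g(j) · j + b · g(j) + g(b + b + j)
  Sort arguments:  b + b · c · c · g(j) · j + b · g(j) + b · g(j) + c · g(j) + g(b + b + j)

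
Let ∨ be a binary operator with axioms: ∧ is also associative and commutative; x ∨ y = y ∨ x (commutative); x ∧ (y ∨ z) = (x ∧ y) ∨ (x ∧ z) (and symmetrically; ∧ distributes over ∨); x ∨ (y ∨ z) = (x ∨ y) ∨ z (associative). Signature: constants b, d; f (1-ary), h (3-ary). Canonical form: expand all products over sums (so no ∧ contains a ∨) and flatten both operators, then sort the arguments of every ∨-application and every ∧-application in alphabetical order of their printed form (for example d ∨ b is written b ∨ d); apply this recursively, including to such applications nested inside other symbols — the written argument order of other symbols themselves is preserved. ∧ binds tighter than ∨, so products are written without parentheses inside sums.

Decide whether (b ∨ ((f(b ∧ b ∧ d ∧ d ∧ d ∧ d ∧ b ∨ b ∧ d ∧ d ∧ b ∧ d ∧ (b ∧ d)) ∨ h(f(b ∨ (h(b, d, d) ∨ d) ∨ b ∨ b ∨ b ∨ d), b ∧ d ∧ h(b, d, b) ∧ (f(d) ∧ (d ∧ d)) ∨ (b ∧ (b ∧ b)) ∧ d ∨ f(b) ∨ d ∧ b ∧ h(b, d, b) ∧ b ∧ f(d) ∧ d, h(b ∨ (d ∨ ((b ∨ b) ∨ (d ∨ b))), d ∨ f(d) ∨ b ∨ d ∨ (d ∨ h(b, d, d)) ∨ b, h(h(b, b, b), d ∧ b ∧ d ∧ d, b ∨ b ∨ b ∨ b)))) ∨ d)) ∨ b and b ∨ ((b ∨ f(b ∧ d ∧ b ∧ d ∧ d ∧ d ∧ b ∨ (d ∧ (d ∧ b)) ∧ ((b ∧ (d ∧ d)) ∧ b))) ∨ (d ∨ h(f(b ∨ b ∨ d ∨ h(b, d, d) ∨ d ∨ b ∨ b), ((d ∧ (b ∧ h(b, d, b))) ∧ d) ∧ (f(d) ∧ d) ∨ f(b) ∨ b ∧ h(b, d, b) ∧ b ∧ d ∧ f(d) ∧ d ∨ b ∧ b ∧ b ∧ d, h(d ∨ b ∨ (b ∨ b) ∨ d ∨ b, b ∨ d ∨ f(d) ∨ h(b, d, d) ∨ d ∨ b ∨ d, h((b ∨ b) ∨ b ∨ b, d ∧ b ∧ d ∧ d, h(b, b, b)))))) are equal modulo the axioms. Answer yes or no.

Left:  (b ∨ ((f(b ∧ b ∧ d ∧ d ∧ d ∧ d ∧ b ∨ b ∧ d ∧ d ∧ b ∧ d ∧ (b ∧ d)) ∨ h(f(b ∨ (h(b, d, d) ∨ d) ∨ b ∨ b ∨ b ∨ d), b ∧ d ∧ h(b, d, b) ∧ (f(d) ∧ (d ∧ d)) ∨ (b ∧ (b ∧ b)) ∧ d ∨ f(b) ∨ d ∧ b ∧ h(b, d, b) ∧ b ∧ f(d) ∧ d, h(b ∨ (d ∨ ((b ∨ b) ∨ (d ∨ b))), d ∨ f(d) ∨ b ∨ d ∨ (d ∨ h(b, d, d)) ∨ b, h(h(b, b, b), d ∧ b ∧ d ∧ d, b ∨ b ∨ b ∨ b)))) ∨ d)) ∨ b
  Un-nest:  b ∨ f(b ∧ b ∧ b ∧ d ∧ d ∧ d ∧ d ∨ b ∧ b ∧ b ∧ d ∧ d ∧ d ∧ d) ∨ h(f(b ∨ b ∨ b ∨ b ∨ d ∨ d ∨ h(b, d, d)), b ∧ b ∧ b ∧ d ∨ b ∧ b ∧ d ∧ d ∧ f(d) ∧ h(b, d, b) ∨ b ∧ d ∧ d ∧ d ∧ f(d) ∧ h(b, d, b) ∨ f(b), h(b ∨ b ∨ b ∨ b ∨ d ∨ d, b ∨ b ∨ d ∨ d ∨ d ∨ f(d) ∨ h(b, d, d), h(h(b, b, b), b ∧ d ∧ d ∧ d, b ∨ b ∨ b ∨ b))) ∨ d ∨ b
  Sort:  b ∨ b ∨ d ∨ f(b ∧ b ∧ b ∧ d ∧ d ∧ d ∧ d ∨ b ∧ b ∧ b ∧ d ∧ d ∧ d ∧ d) ∨ h(f(b ∨ b ∨ b ∨ b ∨ d ∨ d ∨ h(b, d, d)), b ∧ b ∧ b ∧ d ∨ b ∧ b ∧ d ∧ d ∧ f(d) ∧ h(b, d, b) ∨ b ∧ d ∧ d ∧ d ∧ f(d) ∧ h(b, d, b) ∨ f(b), h(b ∨ b ∨ b ∨ b ∨ d ∨ d, b ∨ b ∨ d ∨ d ∨ d ∨ f(d) ∨ h(b, d, d), h(h(b, b, b), b ∧ d ∧ d ∧ d, b ∨ b ∨ b ∨ b)))
Right:  b ∨ ((b ∨ f(b ∧ d ∧ b ∧ d ∧ d ∧ d ∧ b ∨ (d ∧ (d ∧ b)) ∧ ((b ∧ (d ∧ d)) ∧ b))) ∨ (d ∨ h(f(b ∨ b ∨ d ∨ h(b, d, d) ∨ d ∨ b ∨ b), ((d ∧ (b ∧ h(b, d, b))) ∧ d) ∧ (f(d) ∧ d) ∨ f(b) ∨ b ∧ h(b, d, b) ∧ b ∧ d ∧ f(d) ∧ d ∨ b ∧ b ∧ b ∧ d, h(d ∨ b ∨ (b ∨ b) ∨ d ∨ b, b ∨ d ∨ f(d) ∨ h(b, d, d) ∨ d ∨ b ∨ d, h((b ∨ b) ∨ b ∨ b, d ∧ b ∧ d ∧ d, h(b, b, b))))))
  Un-nest:  b ∨ b ∨ f(b ∧ b ∧ b ∧ d ∧ d ∧ d ∧ d ∨ b ∧ b ∧ b ∧ d ∧ d ∧ d ∧ d) ∨ d ∨ h(f(b ∨ b ∨ b ∨ b ∨ d ∨ d ∨ h(b, d, d)), b ∧ b ∧ b ∧ d ∨ b ∧ b ∧ d ∧ d ∧ f(d) ∧ h(b, d, b) ∨ b ∧ d ∧ d ∧ d ∧ f(d) ∧ h(b, d, b) ∨ f(b), h(b ∨ b ∨ b ∨ b ∨ d ∨ d, b ∨ b ∨ d ∨ d ∨ d ∨ f(d) ∨ h(b, d, d), h(b ∨ b ∨ b ∨ b, b ∧ d ∧ d ∧ d, h(b, b, b))))
  Order the arguments:  b ∨ b ∨ d ∨ f(b ∧ b ∧ b ∧ d ∧ d ∧ d ∧ d ∨ b ∧ b ∧ b ∧ d ∧ d ∧ d ∧ d) ∨ h(f(b ∨ b ∨ b ∨ b ∨ d ∨ d ∨ h(b, d, d)), b ∧ b ∧ b ∧ d ∨ b ∧ b ∧ d ∧ d ∧ f(d) ∧ h(b, d, b) ∨ b ∧ d ∧ d ∧ d ∧ f(d) ∧ h(b, d, b) ∨ f(b), h(b ∨ b ∨ b ∨ b ∨ d ∨ d, b ∨ b ∨ d ∨ d ∨ d ∨ f(d) ∨ h(b, d, d), h(b ∨ b ∨ b ∨ b, b ∧ d ∧ d ∧ d, h(b, b, b))))

Answer: no — b ∨ b ∨ d ∨ f(b ∧ b ∧ b ∧ d ∧ d ∧ d ∧ d ∨ b ∧ b ∧ b ∧ d ∧ d ∧ d ∧ d) ∨ h(f(b ∨ b ∨ b ∨ b ∨ d ∨ d ∨ h(b, d, d)), b ∧ b ∧ b ∧ d ∨ b ∧ b ∧ d ∧ d ∧ f(d) ∧ h(b, d, b) ∨ b ∧ d ∧ d ∧ d ∧ f(d) ∧ h(b, d, b) ∨ f(b), h(b ∨ b ∨ b ∨ b ∨ d ∨ d, b ∨ b ∨ d ∨ d ∨ d ∨ f(d) ∨ h(b, d, d), h(h(b, b, b), b ∧ d ∧ d ∧ d, b ∨ b ∨ b ∨ b))) vs b ∨ b ∨ d ∨ f(b ∧ b ∧ b ∧ d ∧ d ∧ d ∧ d ∨ b ∧ b ∧ b ∧ d ∧ d ∧ d ∧ d) ∨ h(f(b ∨ b ∨ b ∨ b ∨ d ∨ d ∨ h(b, d, d)), b ∧ b ∧ b ∧ d ∨ b ∧ b ∧ d ∧ d ∧ f(d) ∧ h(b, d, b) ∨ b ∧ d ∧ d ∧ d ∧ f(d) ∧ h(b, d, b) ∨ f(b), h(b ∨ b ∨ b ∨ b ∨ d ∨ d, b ∨ b ∨ d ∨ d ∨ d ∨ f(d) ∨ h(b, d, d), h(b ∨ b ∨ b ∨ b, b ∧ d ∧ d ∧ d, h(b, b, b))))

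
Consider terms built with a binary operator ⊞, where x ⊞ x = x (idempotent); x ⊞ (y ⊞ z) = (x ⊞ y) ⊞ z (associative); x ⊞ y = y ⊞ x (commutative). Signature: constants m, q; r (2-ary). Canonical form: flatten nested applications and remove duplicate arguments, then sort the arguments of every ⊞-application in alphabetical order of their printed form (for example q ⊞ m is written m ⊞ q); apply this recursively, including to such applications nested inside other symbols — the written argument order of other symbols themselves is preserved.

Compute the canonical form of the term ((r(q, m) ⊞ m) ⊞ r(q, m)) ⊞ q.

Un-nest:  r(q, m) ⊞ m ⊞ r(q, m) ⊞ q
Drop duplicates:  drop duplicate r(q, m)
Order the arguments:  m ⊞ q ⊞ r(q, m)

Answer: m ⊞ q ⊞ r(q, m)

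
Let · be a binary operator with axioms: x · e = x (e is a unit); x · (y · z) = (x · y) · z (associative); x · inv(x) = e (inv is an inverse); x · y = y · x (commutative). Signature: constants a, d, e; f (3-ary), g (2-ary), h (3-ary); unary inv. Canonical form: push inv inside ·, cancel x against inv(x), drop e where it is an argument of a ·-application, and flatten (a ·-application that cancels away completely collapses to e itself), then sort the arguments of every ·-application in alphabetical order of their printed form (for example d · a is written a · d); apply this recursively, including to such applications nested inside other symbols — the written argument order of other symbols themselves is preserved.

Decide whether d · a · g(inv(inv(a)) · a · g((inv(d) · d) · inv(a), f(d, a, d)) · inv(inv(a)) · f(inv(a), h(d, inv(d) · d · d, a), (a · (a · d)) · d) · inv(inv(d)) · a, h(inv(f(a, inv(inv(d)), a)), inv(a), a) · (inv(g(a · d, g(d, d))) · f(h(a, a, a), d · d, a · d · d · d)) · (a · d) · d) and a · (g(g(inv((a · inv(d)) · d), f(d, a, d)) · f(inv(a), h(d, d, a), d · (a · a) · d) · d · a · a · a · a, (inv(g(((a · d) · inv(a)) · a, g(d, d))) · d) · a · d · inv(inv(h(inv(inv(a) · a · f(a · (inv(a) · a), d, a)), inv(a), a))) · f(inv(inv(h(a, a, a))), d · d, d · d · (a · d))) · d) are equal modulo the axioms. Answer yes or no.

Left:  d · a · g(inv(inv(a)) · a · g((inv(d) · d) · inv(a), f(d, a, d)) · inv(inv(a)) · f(inv(a), h(d, inv(d) · d · d, a), (a · (a · d)) · d) · inv(inv(d)) · a, h(inv(f(a, inv(inv(d)), a)), inv(a), a) · (inv(g(a · d, g(d, d))) · f(h(a, a, a), d · d, a · d · d · d)) · (a · d) · d)
  Push inv inside:  distribute inv over · and collapse double inv
  Collect:  d · a · g(a · a · a · a · d · f(inv(a), h(d, d, a), a · a · d · d) · g(inv(a), f(d, a, d)), a · d · d · f(h(a, a, a), d · d, a · d · d · d) · h(inv(f(a, d, a)), inv(a), a) · inv(g(a · d, g(d, d))))
  Sort:  a · d · g(a · a · a · a · d · f(inv(a), h(d, d, a), a · a · d · d) · g(inv(a), f(d, a, d)), a · d · d · f(h(a, a, a), d · d, a · d · d · d) · h(inv(f(a, d, a)), inv(a), a) · inv(g(a · d, g(d, d))))
Right:  a · (g(g(inv((a · inv(d)) · d), f(d, a, d)) · f(inv(a), h(d, d, a), d · (a · a) · d) · d · a · a · a · a, (inv(g(((a · d) · inv(a)) · a, g(d, d))) · d) · a · d · inv(inv(h(inv(inv(a) · a · f(a · (inv(a) · a), d, a)), inv(a), a))) · f(inv(inv(h(a, a, a))), d · d, d · d · (a · d))) · d)
  Push inv inside:  distribute inv over · and collapse double inv
  Collect terms:  a · g(a · a · a · a · d · f(inv(a), h(d, d, a), a · a · d · d) · g(inv(a), f(d, a, d)), a · d · d · f(h(a, a, a), d · d, a · d · d · d) · h(inv(f(a, d, a)), inv(a), a) · inv(g(a · d, g(d, d)))) · d
  Sort arguments:  a · d · g(a · a · a · a · d · f(inv(a), h(d, d, a), a · a · d · d) · g(inv(a), f(d, a, d)), a · d · d · f(h(a, a, a), d · d, a · d · d · d) · h(inv(f(a, d, a)), inv(a), a) · inv(g(a · d, g(d, d))))

Answer: yes — both canonical forms are a · d · g(a · a · a · a · d · f(inv(a), h(d, d, a), a · a · d · d) · g(inv(a), f(d, a, d)), a · d · d · f(h(a, a, a), d · d, a · d · d · d) · h(inv(f(a, d, a)), inv(a), a) · inv(g(a · d, g(d, d))))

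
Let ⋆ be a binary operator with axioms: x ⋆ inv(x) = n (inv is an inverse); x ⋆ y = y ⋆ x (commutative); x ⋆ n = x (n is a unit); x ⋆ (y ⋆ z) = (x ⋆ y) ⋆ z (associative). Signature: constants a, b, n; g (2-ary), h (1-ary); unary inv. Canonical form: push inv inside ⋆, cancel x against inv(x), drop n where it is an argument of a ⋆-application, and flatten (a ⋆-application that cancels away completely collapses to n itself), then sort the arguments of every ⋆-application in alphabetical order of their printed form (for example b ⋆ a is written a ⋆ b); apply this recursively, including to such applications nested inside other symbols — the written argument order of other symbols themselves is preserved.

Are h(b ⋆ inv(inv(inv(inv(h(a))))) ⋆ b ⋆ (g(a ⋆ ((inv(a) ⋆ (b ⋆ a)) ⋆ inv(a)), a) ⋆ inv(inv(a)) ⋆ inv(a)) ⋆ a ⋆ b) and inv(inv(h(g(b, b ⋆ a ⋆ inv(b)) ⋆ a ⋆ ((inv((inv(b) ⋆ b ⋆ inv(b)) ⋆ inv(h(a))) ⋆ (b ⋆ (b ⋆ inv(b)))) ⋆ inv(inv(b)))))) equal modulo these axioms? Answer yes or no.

Left:  h(b ⋆ inv(inv(inv(inv(h(a))))) ⋆ b ⋆ (g(a ⋆ ((inv(a) ⋆ (b ⋆ a)) ⋆ inv(a)), a) ⋆ inv(inv(a)) ⋆ inv(a)) ⋆ a ⋆ b)
  Work inside:  b ⋆ inv(inv(inv(inv(h(a))))) ⋆ b ⋆ (g(a ⋆ ((inv(a) ⋆ (b ⋆ a)) ⋆ inv(a)), a) ⋆ inv(inv(a)) ⋆ inv(a)) ⋆ a ⋆ b
  Push inv inside:  distribute inv over ⋆ and collapse double inv
  Collect terms:  b ⋆ b ⋆ b ⋆ h(a) ⋆ g(b, a) ⋆ a
  Order the arguments:  a ⋆ b ⋆ b ⋆ b ⋆ g(b, a) ⋆ h(a)
  Reassemble:  h(a ⋆ b ⋆ b ⋆ b ⋆ g(b, a) ⋆ h(a))
Right:  inv(inv(h(g(b, b ⋆ a ⋆ inv(b)) ⋆ a ⋆ ((inv((inv(b) ⋆ b ⋆ inv(b)) ⋆ inv(h(a))) ⋆ (b ⋆ (b ⋆ inv(b)))) ⋆ inv(inv(b))))))
  Push inv inside:  distribute inv over ⋆ and collapse double inv
  Collect:  h(a ⋆ b ⋆ b ⋆ b ⋆ g(b, a) ⋆ h(a))

Answer: yes — both canonical forms are h(a ⋆ b ⋆ b ⋆ b ⋆ g(b, a) ⋆ h(a))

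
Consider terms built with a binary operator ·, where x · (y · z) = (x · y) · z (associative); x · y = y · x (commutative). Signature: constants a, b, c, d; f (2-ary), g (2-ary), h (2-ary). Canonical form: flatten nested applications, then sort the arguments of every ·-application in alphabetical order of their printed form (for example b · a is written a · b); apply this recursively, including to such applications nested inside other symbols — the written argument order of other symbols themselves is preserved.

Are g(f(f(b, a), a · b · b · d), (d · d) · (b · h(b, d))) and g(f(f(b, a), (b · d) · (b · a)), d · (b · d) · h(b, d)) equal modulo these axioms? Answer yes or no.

Answer: yes — both canonical forms are g(f(f(b, a), a · b · b · d), b · d · d · h(b, d))

Derivation:
Left:  g(f(f(b, a), a · b · b · d), (d · d) · (b · h(b, d)))
  Focus inside:  (d · d) · (b · h(b, d))
  Merge nested applications:  d · d · b · h(b, d)
  Sort arguments:  b · d · d · h(b, d)
  Rebuild:  g(f(f(b, a), a · b · b · d), b · d · d · h(b, d))
Right:  g(f(f(b, a), (b · d) · (b · a)), d · (b · d) · h(b, d))
  Focus inside:  d · (b · d) · h(b, d)
  Merge nested applications:  d · b · d · h(b, d)
  Sort:  b · d · d · h(b, d)
  Put back:  g(f(f(b, a), a · b · b · d), b · d · d · h(b, d))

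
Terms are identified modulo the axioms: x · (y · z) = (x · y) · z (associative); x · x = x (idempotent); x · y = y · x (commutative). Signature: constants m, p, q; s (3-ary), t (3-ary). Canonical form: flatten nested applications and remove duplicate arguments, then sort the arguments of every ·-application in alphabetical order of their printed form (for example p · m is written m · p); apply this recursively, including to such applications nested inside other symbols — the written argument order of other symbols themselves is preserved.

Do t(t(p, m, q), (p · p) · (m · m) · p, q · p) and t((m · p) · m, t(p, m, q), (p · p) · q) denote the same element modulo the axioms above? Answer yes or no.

Answer: no — t(t(p, m, q), m · p, p · q) vs t(m · p, t(p, m, q), p · q)

Derivation:
Left:  t(t(p, m, q), (p · p) · (m · m) · p, q · p)
  Focus inside:  (p · p) · (m · m) · p
  Merge nested applications:  p · p · m · m · p
  Drop duplicates:  drop duplicate p, m, p
  Sort arguments:  m · p
  Put back:  t(t(p, m, q), m · p, p · q)
Right:  t((m · p) · m, t(p, m, q), (p · p) · q)
  Work inside:  (p · p) · q
  Flatten:  p · p · q
  Deduplicate:  drop duplicate p
  Sort arguments:  p · q
  Rebuild:  t(m · p, t(p, m, q), p · q)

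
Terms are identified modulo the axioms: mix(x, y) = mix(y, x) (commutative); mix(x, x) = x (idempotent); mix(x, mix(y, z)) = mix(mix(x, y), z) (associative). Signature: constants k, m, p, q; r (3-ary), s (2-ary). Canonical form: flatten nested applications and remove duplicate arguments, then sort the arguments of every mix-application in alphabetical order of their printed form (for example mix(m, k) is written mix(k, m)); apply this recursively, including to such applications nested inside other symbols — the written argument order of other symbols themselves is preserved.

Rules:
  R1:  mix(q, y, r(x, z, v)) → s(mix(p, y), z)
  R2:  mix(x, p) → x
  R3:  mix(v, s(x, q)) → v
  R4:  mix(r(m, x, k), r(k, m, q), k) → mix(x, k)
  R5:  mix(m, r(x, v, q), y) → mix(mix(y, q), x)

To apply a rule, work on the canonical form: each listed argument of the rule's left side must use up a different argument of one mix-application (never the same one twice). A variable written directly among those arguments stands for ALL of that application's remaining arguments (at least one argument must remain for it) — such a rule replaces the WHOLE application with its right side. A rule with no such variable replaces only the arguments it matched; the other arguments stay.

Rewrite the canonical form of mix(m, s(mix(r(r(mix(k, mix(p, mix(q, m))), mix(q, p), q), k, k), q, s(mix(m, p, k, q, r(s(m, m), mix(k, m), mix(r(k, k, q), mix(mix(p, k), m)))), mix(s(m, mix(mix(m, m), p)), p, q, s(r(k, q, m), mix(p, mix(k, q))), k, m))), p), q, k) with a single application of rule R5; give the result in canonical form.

Answer: mix(k, m, q, s(mix(q, r(r(mix(k, m, p, q), mix(p, q), q), k, k), s(mix(k, m, p, q, r(s(m, m), mix(k, m), mix(k, p, q))), mix(k, m, p, q, s(m, mix(m, p)), s(r(k, q, m), mix(k, p, q))))), p))

Derivation:
Canonical form:  mix(k, m, q, s(mix(q, r(r(mix(k, m, p, q), mix(p, q), q), k, k), s(mix(k, m, p, q, r(s(m, m), mix(k, m), mix(k, m, p, r(k, k, q)))), mix(k, m, p, q, s(m, mix(m, p)), s(r(k, q, m), mix(k, p, q))))), p))
Match R5:  consume m, r(k, k, q);  v := k, x := k, y := mix(k, p)
Every leftover argument binds to the variable; the entire application is replaced.
Result:  mix(k, m, q, s(mix(q, r(r(mix(k, m, p, q), mix(p, q), q), k, k), s(mix(k, m, p, q, r(s(m, m), mix(k, m), mix(k, p, q))), mix(k, m, p, q, s(m, mix(m, p)), s(r(k, q, m), mix(k, p, q))))), p))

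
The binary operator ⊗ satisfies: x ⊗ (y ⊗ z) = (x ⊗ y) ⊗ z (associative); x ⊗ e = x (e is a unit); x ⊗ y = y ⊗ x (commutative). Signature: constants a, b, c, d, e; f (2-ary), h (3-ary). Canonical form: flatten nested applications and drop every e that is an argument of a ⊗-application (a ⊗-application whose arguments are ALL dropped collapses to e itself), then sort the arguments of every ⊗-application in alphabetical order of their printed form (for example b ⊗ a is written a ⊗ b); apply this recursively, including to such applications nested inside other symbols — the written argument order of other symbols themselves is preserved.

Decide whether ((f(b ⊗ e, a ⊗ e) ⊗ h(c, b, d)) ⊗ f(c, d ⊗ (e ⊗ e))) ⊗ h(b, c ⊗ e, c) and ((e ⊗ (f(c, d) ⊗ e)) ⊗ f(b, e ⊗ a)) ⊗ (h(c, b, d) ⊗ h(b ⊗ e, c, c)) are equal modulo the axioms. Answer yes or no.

Answer: yes — both canonical forms are f(b, a) ⊗ f(c, d) ⊗ h(b, c, c) ⊗ h(c, b, d)

Derivation:
Left:  ((f(b ⊗ e, a ⊗ e) ⊗ h(c, b, d)) ⊗ f(c, d ⊗ (e ⊗ e))) ⊗ h(b, c ⊗ e, c)
  Un-nest:  f(b ⊗ e, a ⊗ e) ⊗ h(c, b, d) ⊗ f(c, d ⊗ (e ⊗ e)) ⊗ h(b, c ⊗ e, c)
  Simplify inside:  f(b ⊗ e, a ⊗ e)  →  f(b, a)
  Inside:  f(c, d ⊗ (e ⊗ e))  →  f(c, d)
  Inside:  h(b, c ⊗ e, c)  →  h(b, c, c)
  Sort:  f(b, a) ⊗ f(c, d) ⊗ h(b, c, c) ⊗ h(c, b, d)
Right:  ((e ⊗ (f(c, d) ⊗ e)) ⊗ f(b, e ⊗ a)) ⊗ (h(c, b, d) ⊗ h(b ⊗ e, c, c))
  Un-nest:  e ⊗ f(c, d) ⊗ e ⊗ f(b, e ⊗ a) ⊗ h(c, b, d) ⊗ h(b ⊗ e, c, c)
  Simplify inside:  f(b, e ⊗ a)  →  f(b, a)
  Canonicalize subterm:  h(b ⊗ e, c, c)  →  h(b, c, c)
  Unit:  drop e (×2)
  Sort arguments:  f(b, a) ⊗ f(c, d) ⊗ h(b, c, c) ⊗ h(c, b, d)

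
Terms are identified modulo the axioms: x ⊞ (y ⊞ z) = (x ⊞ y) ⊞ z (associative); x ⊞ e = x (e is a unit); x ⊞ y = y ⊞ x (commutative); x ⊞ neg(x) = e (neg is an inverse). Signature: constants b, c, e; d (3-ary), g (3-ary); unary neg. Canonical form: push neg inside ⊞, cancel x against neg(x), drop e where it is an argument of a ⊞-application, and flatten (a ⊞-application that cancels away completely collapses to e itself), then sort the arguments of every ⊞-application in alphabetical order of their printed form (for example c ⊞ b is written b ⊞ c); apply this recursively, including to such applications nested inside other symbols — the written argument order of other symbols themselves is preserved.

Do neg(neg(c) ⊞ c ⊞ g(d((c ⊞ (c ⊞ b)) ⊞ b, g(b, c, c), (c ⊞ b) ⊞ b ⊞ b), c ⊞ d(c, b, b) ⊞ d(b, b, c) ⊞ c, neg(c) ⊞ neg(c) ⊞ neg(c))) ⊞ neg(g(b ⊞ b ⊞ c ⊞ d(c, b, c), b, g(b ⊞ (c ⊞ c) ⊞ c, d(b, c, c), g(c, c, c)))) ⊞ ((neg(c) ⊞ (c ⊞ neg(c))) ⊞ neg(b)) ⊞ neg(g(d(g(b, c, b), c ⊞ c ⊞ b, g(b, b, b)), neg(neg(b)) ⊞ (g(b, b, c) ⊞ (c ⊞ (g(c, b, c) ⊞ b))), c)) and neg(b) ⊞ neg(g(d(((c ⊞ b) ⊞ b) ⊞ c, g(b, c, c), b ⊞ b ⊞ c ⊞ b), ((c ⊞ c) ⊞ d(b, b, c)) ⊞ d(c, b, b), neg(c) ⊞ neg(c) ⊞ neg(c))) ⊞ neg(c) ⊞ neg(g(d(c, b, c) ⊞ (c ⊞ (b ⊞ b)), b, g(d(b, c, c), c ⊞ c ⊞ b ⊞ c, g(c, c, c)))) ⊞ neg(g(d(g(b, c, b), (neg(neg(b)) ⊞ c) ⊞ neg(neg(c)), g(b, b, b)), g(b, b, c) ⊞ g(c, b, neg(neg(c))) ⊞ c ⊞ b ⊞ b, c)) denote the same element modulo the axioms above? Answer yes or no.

Answer: no — neg(b) ⊞ neg(c) ⊞ neg(g(b ⊞ b ⊞ c ⊞ d(c, b, c), b, g(b ⊞ c ⊞ c ⊞ c, d(b, c, c), g(c, c, c)))) ⊞ neg(g(d(b ⊞ b ⊞ c ⊞ c, g(b, c, c), b ⊞ b ⊞ b ⊞ c), c ⊞ c ⊞ d(b, b, c) ⊞ d(c, b, b), neg(c) ⊞ neg(c) ⊞ neg(c))) ⊞ neg(g(d(g(b, c, b), b ⊞ c ⊞ c, g(b, b, b)), b ⊞ b ⊞ c ⊞ g(b, b, c) ⊞ g(c, b, c), c)) vs neg(b) ⊞ neg(c) ⊞ neg(g(b ⊞ b ⊞ c ⊞ d(c, b, c), b, g(d(b, c, c), b ⊞ c ⊞ c ⊞ c, g(c, c, c)))) ⊞ neg(g(d(b ⊞ b ⊞ c ⊞ c, g(b, c, c), b ⊞ b ⊞ b ⊞ c), c ⊞ c ⊞ d(b, b, c) ⊞ d(c, b, b), neg(c) ⊞ neg(c) ⊞ neg(c))) ⊞ neg(g(d(g(b, c, b), b ⊞ c ⊞ c, g(b, b, b)), b ⊞ b ⊞ c ⊞ g(b, b, c) ⊞ g(c, b, c), c))

Derivation:
Left:  neg(neg(c) ⊞ c ⊞ g(d((c ⊞ (c ⊞ b)) ⊞ b, g(b, c, c), (c ⊞ b) ⊞ b ⊞ b), c ⊞ d(c, b, b) ⊞ d(b, b, c) ⊞ c, neg(c) ⊞ neg(c) ⊞ neg(c))) ⊞ neg(g(b ⊞ b ⊞ c ⊞ d(c, b, c), b, g(b ⊞ (c ⊞ c) ⊞ c, d(b, c, c), g(c, c, c)))) ⊞ ((neg(c) ⊞ (c ⊞ neg(c))) ⊞ neg(b)) ⊞ neg(g(d(g(b, c, b), c ⊞ c ⊞ b, g(b, b, b)), neg(neg(b)) ⊞ (g(b, b, c) ⊞ (c ⊞ (g(c, b, c) ⊞ b))), c))
  Push neg inside:  distribute neg over ⊞ and collapse double neg
  Collect terms:  neg(c) ⊞ neg(g(d(b ⊞ b ⊞ c ⊞ c, g(b, c, c), b ⊞ b ⊞ b ⊞ c), c ⊞ c ⊞ d(b, b, c) ⊞ d(c, b, b), neg(c) ⊞ neg(c) ⊞ neg(c))) ⊞ neg(g(b ⊞ b ⊞ c ⊞ d(c, b, c), b, g(b ⊞ c ⊞ c ⊞ c, d(b, c, c), g(c, c, c)))) ⊞ neg(b) ⊞ neg(g(d(g(b, c, b), b ⊞ c ⊞ c, g(b, b, b)), b ⊞ b ⊞ c ⊞ g(b, b, c) ⊞ g(c, b, c), c))
  Order the arguments:  neg(b) ⊞ neg(c) ⊞ neg(g(b ⊞ b ⊞ c ⊞ d(c, b, c), b, g(b ⊞ c ⊞ c ⊞ c, d(b, c, c), g(c, c, c)))) ⊞ neg(g(d(b ⊞ b ⊞ c ⊞ c, g(b, c, c), b ⊞ b ⊞ b ⊞ c), c ⊞ c ⊞ d(b, b, c) ⊞ d(c, b, b), neg(c) ⊞ neg(c) ⊞ neg(c))) ⊞ neg(g(d(g(b, c, b), b ⊞ c ⊞ c, g(b, b, b)), b ⊞ b ⊞ c ⊞ g(b, b, c) ⊞ g(c, b, c), c))
Right:  neg(b) ⊞ neg(g(d(((c ⊞ b) ⊞ b) ⊞ c, g(b, c, c), b ⊞ b ⊞ c ⊞ b), ((c ⊞ c) ⊞ d(b, b, c)) ⊞ d(c, b, b), neg(c) ⊞ neg(c) ⊞ neg(c))) ⊞ neg(c) ⊞ neg(g(d(c, b, c) ⊞ (c ⊞ (b ⊞ b)), b, g(d(b, c, c), c ⊞ c ⊞ b ⊞ c, g(c, c, c)))) ⊞ neg(g(d(g(b, c, b), (neg(neg(b)) ⊞ c) ⊞ neg(neg(c)), g(b, b, b)), g(b, b, c) ⊞ g(c, b, neg(neg(c))) ⊞ c ⊞ b ⊞ b, c))
  Push neg inside:  distribute neg over ⊞ and collapse double neg
  Combine occurrences:  neg(b) ⊞ neg(g(d(b ⊞ b ⊞ c ⊞ c, g(b, c, c), b ⊞ b ⊞ b ⊞ c), c ⊞ c ⊞ d(b, b, c) ⊞ d(c, b, b), neg(c) ⊞ neg(c) ⊞ neg(c))) ⊞ neg(c) ⊞ neg(g(b ⊞ b ⊞ c ⊞ d(c, b, c), b, g(d(b, c, c), b ⊞ c ⊞ c ⊞ c, g(c, c, c)))) ⊞ neg(g(d(g(b, c, b), b ⊞ c ⊞ c, g(b, b, b)), b ⊞ b ⊞ c ⊞ g(b, b, c) ⊞ g(c, b, c), c))
  Sort arguments:  neg(b) ⊞ neg(c) ⊞ neg(g(b ⊞ b ⊞ c ⊞ d(c, b, c), b, g(d(b, c, c), b ⊞ c ⊞ c ⊞ c, g(c, c, c)))) ⊞ neg(g(d(b ⊞ b ⊞ c ⊞ c, g(b, c, c), b ⊞ b ⊞ b ⊞ c), c ⊞ c ⊞ d(b, b, c) ⊞ d(c, b, b), neg(c) ⊞ neg(c) ⊞ neg(c))) ⊞ neg(g(d(g(b, c, b), b ⊞ c ⊞ c, g(b, b, b)), b ⊞ b ⊞ c ⊞ g(b, b, c) ⊞ g(c, b, c), c))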